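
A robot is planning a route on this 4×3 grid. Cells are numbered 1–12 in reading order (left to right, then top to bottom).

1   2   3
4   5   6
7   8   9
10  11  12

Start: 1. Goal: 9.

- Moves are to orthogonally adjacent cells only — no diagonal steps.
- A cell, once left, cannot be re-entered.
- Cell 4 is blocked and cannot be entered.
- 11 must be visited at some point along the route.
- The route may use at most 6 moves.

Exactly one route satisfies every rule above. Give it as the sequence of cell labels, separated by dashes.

1 - 2 - 5 - 8 - 11 - 12 - 9

The budget equals the shortest possible length, so every move has to be on a shortest route through the required cells.
Route from 1: right to 2, 3× down (reaching 11), right to 12, up to 9 — 6 moves in all.
Check: all required cells visited; 6 ≤ 6 moves.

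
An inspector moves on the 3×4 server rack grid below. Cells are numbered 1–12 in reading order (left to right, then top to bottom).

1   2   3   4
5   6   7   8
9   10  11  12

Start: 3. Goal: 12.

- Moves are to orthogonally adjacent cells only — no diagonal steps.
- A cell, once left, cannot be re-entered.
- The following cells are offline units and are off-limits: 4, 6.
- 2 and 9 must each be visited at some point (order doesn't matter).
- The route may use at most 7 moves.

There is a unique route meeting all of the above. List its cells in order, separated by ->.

3 -> 2 -> 1 -> 5 -> 9 -> 10 -> 11 -> 12

The 7-move cap with required stops at 2, 9 leaves no slack for detours.
Route from 3: 2× left (reaching 1), 2× down (reaching 9), 3× right (reaching 12) — 7 moves in all.
Check: all required cells visited; 7 ≤ 7 moves.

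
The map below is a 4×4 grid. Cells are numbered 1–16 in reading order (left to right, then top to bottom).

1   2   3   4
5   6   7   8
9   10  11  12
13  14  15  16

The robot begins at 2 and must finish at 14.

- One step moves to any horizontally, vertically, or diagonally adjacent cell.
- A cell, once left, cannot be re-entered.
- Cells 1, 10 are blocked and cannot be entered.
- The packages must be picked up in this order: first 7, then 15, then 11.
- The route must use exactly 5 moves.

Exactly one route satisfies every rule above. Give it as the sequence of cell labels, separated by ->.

2 -> 7 -> 12 -> 15 -> 11 -> 14

The waypoints must appear in the order 7, 15, 11, with no cell reused.
Route from 2: down-right 2 to 12, down-left 1 to 15, up 1 to 11, down-left 1 to 14 — 5 moves in all.
Check: order respected (7 at step 1, 15 at step 3, 11 at step 4); 5 moves as required.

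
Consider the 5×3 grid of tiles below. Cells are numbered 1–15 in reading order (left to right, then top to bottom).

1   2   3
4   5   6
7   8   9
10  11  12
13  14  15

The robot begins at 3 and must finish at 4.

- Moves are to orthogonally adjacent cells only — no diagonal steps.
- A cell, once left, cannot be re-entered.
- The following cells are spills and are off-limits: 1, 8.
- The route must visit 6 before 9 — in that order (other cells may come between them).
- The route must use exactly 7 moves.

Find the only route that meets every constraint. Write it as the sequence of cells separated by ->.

The waypoints must appear in the order 6, 9, with no cell reused.
Route from 3: 3× down (reaching 12), 2× left (reaching 10), 2× up (reaching 4) — 7 moves in all.
Check: order respected (6 at step 1, 9 at step 2); 7 moves as required.

3 -> 6 -> 9 -> 12 -> 11 -> 10 -> 7 -> 4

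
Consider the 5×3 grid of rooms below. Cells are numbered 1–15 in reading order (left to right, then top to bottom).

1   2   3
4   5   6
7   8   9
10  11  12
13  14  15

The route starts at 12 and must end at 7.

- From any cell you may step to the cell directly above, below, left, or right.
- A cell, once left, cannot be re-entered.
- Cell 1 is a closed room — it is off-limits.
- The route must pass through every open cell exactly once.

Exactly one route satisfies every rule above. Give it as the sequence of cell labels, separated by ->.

Need to visit all 14 open cells exactly once, starting at 12 and ending at 7.
Cell 13 has only two open neighbours (10 and 14), so the path must pass straight through it: one of those is the cell it's entered from and the other is where it exits.
Route from 12: down to 15, 2× left (reaching 13), up to 10, right to 11, up to 8, right to 9, 2× up (reaching 3), left to 2, down to 5, left to 4, down to 7 — 13 moves in all.
Check: all 14 open cells covered.

12 -> 15 -> 14 -> 13 -> 10 -> 11 -> 8 -> 9 -> 6 -> 3 -> 2 -> 5 -> 4 -> 7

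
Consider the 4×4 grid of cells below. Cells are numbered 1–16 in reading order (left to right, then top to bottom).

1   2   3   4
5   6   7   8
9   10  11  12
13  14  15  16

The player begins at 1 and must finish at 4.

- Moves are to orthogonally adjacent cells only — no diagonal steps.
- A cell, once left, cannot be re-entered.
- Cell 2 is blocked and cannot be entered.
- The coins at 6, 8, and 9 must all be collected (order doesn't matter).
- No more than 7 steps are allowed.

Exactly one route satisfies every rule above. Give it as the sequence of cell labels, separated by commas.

1, 5, 9, 10, 6, 7, 8, 4

The 7-move cap with required stops at 6, 8, 9 leaves no slack for detours.
Route from 1: 2× down (reaching 9), right to 10, up to 6, 2× right (reaching 8), up to 4 — 7 moves in all.
Check: all required cells visited; 7 ≤ 7 moves.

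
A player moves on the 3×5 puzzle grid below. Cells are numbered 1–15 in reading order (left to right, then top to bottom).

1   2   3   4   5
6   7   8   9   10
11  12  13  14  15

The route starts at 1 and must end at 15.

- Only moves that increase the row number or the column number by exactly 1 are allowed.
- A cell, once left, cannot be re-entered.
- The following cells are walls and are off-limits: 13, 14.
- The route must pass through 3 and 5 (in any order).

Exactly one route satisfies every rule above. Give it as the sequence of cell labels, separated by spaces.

1 2 3 4 5 10 15

Moves only go right or down, so the column and row indices never decrease.
Route from 1: right 4 to 5, down 2 to 15 — 6 moves in all.
Check: all required cells visited.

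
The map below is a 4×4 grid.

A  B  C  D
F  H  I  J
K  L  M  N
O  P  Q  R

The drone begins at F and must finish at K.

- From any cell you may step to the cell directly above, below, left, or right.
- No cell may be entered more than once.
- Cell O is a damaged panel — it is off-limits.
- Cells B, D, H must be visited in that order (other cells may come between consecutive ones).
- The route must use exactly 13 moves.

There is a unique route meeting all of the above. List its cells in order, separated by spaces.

F A B C D J N R Q M I H L K

The waypoints must appear in the order B, D, H, with no cell reused.
Route from F: up to A, 3× right (reaching D), 3× down (reaching R), left to Q, 2× up (reaching I), left to H, down to L, left to K — 13 moves in all.
Check: order respected (B at step 2, D at step 4, H at step 11); 13 moves as required.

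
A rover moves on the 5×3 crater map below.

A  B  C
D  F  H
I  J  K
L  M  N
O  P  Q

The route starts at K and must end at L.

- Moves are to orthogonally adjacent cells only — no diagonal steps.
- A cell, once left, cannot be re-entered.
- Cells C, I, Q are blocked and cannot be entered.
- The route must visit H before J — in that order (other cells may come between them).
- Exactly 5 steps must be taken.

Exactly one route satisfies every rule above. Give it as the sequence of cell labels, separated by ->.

K -> H -> F -> J -> M -> L

The waypoints must appear in the order H, J, with no cell reused.
Route from K: up to H, left to F, 2× down (reaching M), left to L — 5 moves in all.
Check: order respected (H at step 1, J at step 3); 5 moves as required.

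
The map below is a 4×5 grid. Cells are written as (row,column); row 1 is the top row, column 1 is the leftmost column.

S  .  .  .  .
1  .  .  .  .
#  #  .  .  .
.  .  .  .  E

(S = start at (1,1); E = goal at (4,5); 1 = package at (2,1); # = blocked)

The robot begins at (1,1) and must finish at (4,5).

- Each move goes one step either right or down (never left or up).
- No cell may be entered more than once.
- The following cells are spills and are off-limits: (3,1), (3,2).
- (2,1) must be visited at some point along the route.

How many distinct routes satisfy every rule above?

A right/down-only route from (1,1) to (4,5) makes exactly 3 down-moves and 4 right-moves in some order.
With no other constraints that would be C(7,3) = 35 routes.
Split at (2,1) and multiply the segment counts (each segment already excludes blocked cells): (1,1)→(2,1): 1; (2,1)→(4,5): 6; product = 6.
That gives 6 routes.

6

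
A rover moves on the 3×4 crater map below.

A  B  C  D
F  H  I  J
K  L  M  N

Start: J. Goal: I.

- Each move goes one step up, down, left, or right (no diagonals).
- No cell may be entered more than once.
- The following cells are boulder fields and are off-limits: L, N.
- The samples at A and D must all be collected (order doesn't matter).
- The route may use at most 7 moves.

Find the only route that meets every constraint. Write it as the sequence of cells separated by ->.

J -> D -> C -> B -> A -> F -> H -> I

Any route must reach A and D and still end at I within 7 moves, so the order of the required stops is forced.
Route from J: up 1 to D, left 3 to A, down 1 to F, right 2 to I — 7 moves in all.
Check: all required cells visited; 7 ≤ 7 moves.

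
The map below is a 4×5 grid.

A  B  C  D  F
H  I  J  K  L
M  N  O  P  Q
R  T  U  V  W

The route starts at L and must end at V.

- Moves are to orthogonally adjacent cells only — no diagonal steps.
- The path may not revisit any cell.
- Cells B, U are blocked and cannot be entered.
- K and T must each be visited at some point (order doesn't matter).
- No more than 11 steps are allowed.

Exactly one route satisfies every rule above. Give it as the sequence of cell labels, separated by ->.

The budget equals the shortest possible length, so every move has to be on a shortest route through the required cells.
Route from L: 4× left (reaching H), 2× down (reaching R), right to T, up to N, 2× right (reaching P), down to V — 11 moves in all.
Check: all required cells visited; 11 ≤ 11 moves.

L -> K -> J -> I -> H -> M -> R -> T -> N -> O -> P -> V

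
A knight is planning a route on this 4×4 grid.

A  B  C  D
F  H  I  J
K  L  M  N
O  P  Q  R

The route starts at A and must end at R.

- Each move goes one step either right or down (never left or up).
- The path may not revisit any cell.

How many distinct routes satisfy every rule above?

A right/down-only route from A to R makes exactly 3 down-moves and 3 right-moves in some order.
With no other constraints that would be C(6,3) = 20 routes.
That gives 20 routes.

20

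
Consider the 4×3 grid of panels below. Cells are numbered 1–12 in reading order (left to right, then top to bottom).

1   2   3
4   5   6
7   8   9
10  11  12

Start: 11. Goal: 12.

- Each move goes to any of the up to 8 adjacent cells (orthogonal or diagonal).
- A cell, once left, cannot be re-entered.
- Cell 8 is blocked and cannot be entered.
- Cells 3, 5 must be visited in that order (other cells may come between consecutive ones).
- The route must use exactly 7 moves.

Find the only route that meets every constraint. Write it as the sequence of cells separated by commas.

11, 7, 4, 2, 3, 5, 9, 12

The waypoints must appear in the order 3, 5, with no cell reused.
Route from 11: up-left to 7, up to 4, up-right to 2, right to 3, down-left to 5, down-right to 9, down to 12 — 7 moves in all.
Check: order respected (3 at step 4, 5 at step 5); 7 moves as required.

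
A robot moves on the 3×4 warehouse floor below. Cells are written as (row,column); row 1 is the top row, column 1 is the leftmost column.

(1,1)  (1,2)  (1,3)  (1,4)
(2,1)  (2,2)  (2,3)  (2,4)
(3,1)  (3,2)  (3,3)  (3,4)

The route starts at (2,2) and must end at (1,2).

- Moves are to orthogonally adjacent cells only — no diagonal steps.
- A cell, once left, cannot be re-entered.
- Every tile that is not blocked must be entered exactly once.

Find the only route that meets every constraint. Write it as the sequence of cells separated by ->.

Need to visit all 12 open cells exactly once, starting at (2,2) and ending at (1,2).
Cell (3,4) has only two open neighbours ((2,4) and (3,3)), so the path must pass straight through it: one of those is the cell it's entered from and the other is where it exits.
Route from (2,2): right 1 to (2,3), up 1 to (1,3), right 1 to (1,4), down 2 to (3,4), left 3 to (3,1), up 2 to (1,1), right 1 to (1,2) — 11 moves in all.
Check: all 12 open cells covered.

(2,2) -> (2,3) -> (1,3) -> (1,4) -> (2,4) -> (3,4) -> (3,3) -> (3,2) -> (3,1) -> (2,1) -> (1,1) -> (1,2)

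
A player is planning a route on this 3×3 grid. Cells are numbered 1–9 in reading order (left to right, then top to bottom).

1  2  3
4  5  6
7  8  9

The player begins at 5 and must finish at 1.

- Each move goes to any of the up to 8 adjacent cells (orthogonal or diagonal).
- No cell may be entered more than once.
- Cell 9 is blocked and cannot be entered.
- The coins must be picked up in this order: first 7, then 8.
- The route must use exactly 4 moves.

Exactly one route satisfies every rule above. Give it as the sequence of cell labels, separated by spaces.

The waypoints must appear in the order 7, 8, with no cell reused.
Route from 5: down-left to 7, right to 8, up-left to 4, up to 1 — 4 moves in all.
Check: order respected (7 at step 1, 8 at step 2); 4 moves as required.

5 7 8 4 1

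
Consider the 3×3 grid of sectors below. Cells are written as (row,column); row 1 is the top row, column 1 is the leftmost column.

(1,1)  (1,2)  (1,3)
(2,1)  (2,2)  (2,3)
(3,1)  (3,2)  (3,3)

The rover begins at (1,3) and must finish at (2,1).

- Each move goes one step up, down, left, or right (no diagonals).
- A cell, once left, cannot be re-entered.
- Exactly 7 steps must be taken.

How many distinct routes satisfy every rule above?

Need simple routes of exactly 7 moves from (1,3) to (2,1) (Manhattan distance 3, so 2 moves are spent on a detour and 2 undoing it).
Enumerating: (1,3) (2,3) (3,3) (3,2) (2,2) (1,2) (1,1) (2,1) | (1,3) (1,2) (2,2) (2,3) (3,3) (3,2) (3,1) (2,1).
That gives 2 routes.

2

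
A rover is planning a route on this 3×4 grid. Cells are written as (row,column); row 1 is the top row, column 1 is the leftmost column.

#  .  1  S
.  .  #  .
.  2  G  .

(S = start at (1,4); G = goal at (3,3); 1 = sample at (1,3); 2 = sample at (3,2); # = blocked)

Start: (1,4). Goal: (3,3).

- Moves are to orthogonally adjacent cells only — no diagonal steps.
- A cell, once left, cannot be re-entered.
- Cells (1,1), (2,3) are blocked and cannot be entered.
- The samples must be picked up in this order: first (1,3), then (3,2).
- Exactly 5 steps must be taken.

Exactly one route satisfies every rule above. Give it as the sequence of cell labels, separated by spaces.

(1,4) (1,3) (1,2) (2,2) (3,2) (3,3)

The waypoints must appear in the order (1,3), (3,2), with no cell reused.
Route from (1,4): left 2 to (1,2), down 2 to (3,2), right 1 to (3,3) — 5 moves in all.
Check: order respected (1 at step 1, 2 at step 4); 5 moves as required.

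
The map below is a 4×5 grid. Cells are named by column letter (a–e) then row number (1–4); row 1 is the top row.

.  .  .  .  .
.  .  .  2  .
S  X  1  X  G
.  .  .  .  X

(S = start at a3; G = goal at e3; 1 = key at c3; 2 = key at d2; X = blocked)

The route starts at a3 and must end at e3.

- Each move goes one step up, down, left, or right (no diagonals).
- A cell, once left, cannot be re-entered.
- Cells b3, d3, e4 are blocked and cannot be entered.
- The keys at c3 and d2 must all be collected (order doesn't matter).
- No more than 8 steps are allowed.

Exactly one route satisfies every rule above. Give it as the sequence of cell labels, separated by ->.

a3 -> a4 -> b4 -> c4 -> c3 -> c2 -> d2 -> e2 -> e3

Any route must reach c3 and d2 and still end at e3 within 8 moves, so the order of the required stops is forced.
Route from a3: down to a4, 2× right (reaching c4), 2× up (reaching c2), 2× right (reaching e2), down to e3 — 8 moves in all.
Check: all required cells visited; 8 ≤ 8 moves.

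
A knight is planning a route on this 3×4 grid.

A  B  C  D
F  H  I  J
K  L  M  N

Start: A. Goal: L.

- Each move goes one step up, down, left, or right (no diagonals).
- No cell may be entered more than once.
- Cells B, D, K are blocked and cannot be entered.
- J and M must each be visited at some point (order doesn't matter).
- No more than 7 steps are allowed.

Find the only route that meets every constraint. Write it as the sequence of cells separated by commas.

The budget equals the shortest possible length, so every move has to be on a shortest route through the required cells.
Route from A: down to F, 3× right (reaching J), down to N, 2× left (reaching L) — 7 moves in all.
Check: all required cells visited; 7 ≤ 7 moves.

A, F, H, I, J, N, M, L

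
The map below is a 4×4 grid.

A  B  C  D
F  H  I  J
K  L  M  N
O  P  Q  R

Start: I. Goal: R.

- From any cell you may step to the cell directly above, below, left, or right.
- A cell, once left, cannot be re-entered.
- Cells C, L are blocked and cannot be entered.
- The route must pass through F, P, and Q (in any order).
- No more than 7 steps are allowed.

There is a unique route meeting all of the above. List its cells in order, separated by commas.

I, H, F, K, O, P, Q, R

The 7-move cap with required stops at F, P, Q leaves no slack for detours.
Route from I: 2× left (reaching F), 2× down (reaching O), 3× right (reaching R) — 7 moves in all.
Check: all required cells visited; 7 ≤ 7 moves.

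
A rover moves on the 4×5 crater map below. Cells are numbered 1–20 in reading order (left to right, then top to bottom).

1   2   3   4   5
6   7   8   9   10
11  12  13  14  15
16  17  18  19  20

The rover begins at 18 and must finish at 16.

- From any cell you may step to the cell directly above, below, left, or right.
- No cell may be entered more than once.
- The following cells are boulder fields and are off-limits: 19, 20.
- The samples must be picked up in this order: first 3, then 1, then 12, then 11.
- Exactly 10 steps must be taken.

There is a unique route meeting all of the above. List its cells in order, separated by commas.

18, 13, 8, 3, 2, 1, 6, 7, 12, 11, 16

The waypoints must appear in the order 3, 1, 12, 11, with no cell reused.
Route from 18: up 3 to 3, left 2 to 1, down 1 to 6, right 1 to 7, down 1 to 12, left 1 to 11, down 1 to 16 — 10 moves in all.
Check: order respected (3 at step 3, 1 at step 5, 12 at step 8, 11 at step 9); 10 moves as required.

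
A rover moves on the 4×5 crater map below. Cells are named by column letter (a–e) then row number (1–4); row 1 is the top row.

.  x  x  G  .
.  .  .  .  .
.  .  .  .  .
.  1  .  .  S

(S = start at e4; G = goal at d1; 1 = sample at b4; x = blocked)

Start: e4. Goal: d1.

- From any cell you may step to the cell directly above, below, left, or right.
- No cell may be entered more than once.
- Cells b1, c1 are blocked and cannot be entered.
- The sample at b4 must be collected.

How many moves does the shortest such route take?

8

Any route passes through b4 somewhere between e4 and d1. Summing Manhattan distances along the two legs (e4 → b4 → d1) gives a lower bound of 3 + 5 = 8 moves.
A route of 8 moves achieves this: e4 → d4 → c4 → b4 → b3 → b2 → c2 → d2 → d1.
Since 8 matches the lower bound, it is optimal.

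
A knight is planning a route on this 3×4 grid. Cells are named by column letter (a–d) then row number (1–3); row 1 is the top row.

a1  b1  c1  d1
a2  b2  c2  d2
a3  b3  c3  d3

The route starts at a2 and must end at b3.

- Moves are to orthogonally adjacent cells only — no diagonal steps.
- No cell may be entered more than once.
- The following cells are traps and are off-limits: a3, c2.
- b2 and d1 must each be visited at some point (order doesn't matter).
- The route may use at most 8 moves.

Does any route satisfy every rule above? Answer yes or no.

One route that works: a2 → b2 → b1 → c1 → d1 → d2 → d3 → c3 → b3.

yes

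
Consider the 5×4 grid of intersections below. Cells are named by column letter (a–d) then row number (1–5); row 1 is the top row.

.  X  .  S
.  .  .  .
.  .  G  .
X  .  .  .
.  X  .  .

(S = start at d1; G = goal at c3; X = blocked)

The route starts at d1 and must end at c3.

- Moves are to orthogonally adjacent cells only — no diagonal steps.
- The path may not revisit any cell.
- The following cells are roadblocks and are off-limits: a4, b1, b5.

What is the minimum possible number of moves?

3

The Manhattan distance from d1 to c3 is |1−3| + |4−3| = 3, so at least 3 moves are needed.
A route of 3 moves achieves this: d1 → d2 → d3 → c3.
Since 3 matches the lower bound, it is optimal.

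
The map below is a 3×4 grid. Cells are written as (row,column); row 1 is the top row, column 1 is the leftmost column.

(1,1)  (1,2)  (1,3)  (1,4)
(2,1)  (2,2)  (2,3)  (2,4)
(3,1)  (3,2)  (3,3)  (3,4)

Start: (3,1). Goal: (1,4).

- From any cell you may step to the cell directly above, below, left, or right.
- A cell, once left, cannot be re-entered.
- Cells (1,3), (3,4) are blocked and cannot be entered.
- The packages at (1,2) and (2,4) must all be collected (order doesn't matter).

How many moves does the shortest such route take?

7

Any route passes through (1,2) and (2,4) in some order between (3,1) and (1,4). Summing Manhattan distances along each leg and taking the cheapest ordering ((3,1) → (1,2) → (2,4) → (1,4)) gives a lower bound of 3 + 3 + 1 = 7 moves.
A route of 7 moves achieves this: (3,1) → (2,1) → (1,1) → (1,2) → (2,2) → (2,3) → (2,4) → (1,4).
Since 7 matches the lower bound, it is optimal.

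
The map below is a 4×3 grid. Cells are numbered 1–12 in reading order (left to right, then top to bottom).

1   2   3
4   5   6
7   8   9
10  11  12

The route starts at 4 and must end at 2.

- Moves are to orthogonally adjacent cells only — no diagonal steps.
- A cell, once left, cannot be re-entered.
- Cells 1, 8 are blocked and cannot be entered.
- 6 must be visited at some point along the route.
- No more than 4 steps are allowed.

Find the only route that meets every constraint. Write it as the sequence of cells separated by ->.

Any route must reach 6 and still end at 2 within 4 moves, so the order of the required stops is forced.
Route from 4: right 2 to 6, up 1 to 3, left 1 to 2 — 4 moves in all.
Check: all required cells visited; 4 ≤ 4 moves.

4 -> 5 -> 6 -> 3 -> 2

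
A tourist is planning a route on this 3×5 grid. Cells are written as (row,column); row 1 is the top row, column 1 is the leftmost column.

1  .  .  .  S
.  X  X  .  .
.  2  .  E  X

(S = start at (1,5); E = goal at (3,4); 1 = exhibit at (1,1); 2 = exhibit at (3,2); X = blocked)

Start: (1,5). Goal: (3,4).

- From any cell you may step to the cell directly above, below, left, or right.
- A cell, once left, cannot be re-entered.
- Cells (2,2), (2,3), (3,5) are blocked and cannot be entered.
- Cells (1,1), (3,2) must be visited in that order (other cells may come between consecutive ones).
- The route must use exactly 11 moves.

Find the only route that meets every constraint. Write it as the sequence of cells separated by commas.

The waypoints must appear in the order (1,1), (3,2), with no cell reused.
Route from (1,5): down 1 to (2,5), left 1 to (2,4), up 1 to (1,4), left 3 to (1,1), down 2 to (3,1), right 3 to (3,4) — 11 moves in all.
Check: order respected (1 at step 6, 2 at step 9); 11 moves as required.

(1,5), (2,5), (2,4), (1,4), (1,3), (1,2), (1,1), (2,1), (3,1), (3,2), (3,3), (3,4)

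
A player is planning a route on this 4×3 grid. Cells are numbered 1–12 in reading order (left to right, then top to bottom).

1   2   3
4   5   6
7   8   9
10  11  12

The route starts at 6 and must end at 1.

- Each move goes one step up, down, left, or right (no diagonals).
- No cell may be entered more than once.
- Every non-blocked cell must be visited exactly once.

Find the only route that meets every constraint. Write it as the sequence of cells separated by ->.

6 -> 3 -> 2 -> 5 -> 8 -> 9 -> 12 -> 11 -> 10 -> 7 -> 4 -> 1

Need to visit all 12 open cells exactly once, starting at 6 and ending at 1.
Route from 6: up 1 to 3, left 1 to 2, down 2 to 8, right 1 to 9, down 1 to 12, left 2 to 10, up 3 to 1 — 11 moves in all.
Check: all 12 open cells covered.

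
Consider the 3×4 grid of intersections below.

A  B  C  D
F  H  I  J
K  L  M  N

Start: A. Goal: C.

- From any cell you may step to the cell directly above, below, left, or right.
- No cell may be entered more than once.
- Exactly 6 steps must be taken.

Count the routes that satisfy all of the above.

Need simple routes of exactly 6 moves from A to C (Manhattan distance 2, so 2 moves are spent on a detour and 2 undoing it).
Enumerating: A F K L H B C | A F K L H I C | A F K L M I C | A F H L M I C | A F H I J D C | A B H L M I C | A B H I J D C.
That gives 7 routes.

7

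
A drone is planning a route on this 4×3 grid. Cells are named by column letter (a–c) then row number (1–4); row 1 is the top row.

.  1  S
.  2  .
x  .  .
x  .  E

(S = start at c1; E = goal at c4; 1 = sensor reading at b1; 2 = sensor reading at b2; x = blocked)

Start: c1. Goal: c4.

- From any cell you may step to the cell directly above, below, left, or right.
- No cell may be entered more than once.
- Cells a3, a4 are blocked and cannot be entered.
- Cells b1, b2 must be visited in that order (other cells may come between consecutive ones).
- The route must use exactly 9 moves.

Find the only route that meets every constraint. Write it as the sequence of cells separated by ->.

c1 -> b1 -> a1 -> a2 -> b2 -> c2 -> c3 -> b3 -> b4 -> c4

The waypoints must appear in the order b1, b2, with no cell reused.
Route from c1: left 2 to a1, down 1 to a2, right 2 to c2, down 1 to c3, left 1 to b3, down 1 to b4, right 1 to c4 — 9 moves in all.
Check: order respected (1 at step 1, 2 at step 4); 9 moves as required.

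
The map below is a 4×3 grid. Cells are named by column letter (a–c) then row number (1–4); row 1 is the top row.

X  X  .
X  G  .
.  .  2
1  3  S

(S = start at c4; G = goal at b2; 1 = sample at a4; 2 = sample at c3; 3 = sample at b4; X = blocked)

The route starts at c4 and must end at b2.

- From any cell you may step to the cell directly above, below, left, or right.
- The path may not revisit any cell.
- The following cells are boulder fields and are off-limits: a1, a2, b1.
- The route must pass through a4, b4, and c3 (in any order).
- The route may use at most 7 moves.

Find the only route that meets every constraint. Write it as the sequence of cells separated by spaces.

Any route must reach a4, b4, and c3 and still end at b2 within 7 moves, so the order of the required stops is forced.
Route from c4: 2× left (reaching a4), up to a3, 2× right (reaching c3), up to c2, left to b2 — 7 moves in all.
Check: all required cells visited; 7 ≤ 7 moves.

c4 b4 a4 a3 b3 c3 c2 b2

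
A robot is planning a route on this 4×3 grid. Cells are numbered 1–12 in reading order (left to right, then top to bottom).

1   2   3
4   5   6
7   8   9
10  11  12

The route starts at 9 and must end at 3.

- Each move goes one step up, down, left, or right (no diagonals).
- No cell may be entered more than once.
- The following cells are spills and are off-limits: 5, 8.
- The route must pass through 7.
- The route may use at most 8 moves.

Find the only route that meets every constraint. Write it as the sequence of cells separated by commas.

The budget equals the shortest possible length, so every move has to be on a shortest route through the required cells.
Route from 9: down to 12, 2× left (reaching 10), 3× up (reaching 1), 2× right (reaching 3) — 8 moves in all.
Check: all required cells visited; 8 ≤ 8 moves.

9, 12, 11, 10, 7, 4, 1, 2, 3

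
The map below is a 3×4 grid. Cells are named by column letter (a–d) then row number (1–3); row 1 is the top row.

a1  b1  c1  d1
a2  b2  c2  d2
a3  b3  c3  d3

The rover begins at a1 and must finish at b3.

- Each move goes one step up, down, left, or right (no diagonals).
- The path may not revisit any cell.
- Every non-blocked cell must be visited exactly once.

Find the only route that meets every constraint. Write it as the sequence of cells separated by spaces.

a1 b1 c1 d1 d2 d3 c3 c2 b2 a2 a3 b3

Need to visit all 12 open cells exactly once, starting at a1 and ending at b3.
Route from a1: 3× right (reaching d1), 2× down (reaching d3), left to c3, up to c2, 2× left (reaching a2), down to a3, right to b3 — 11 moves in all.
Check: all 12 open cells covered.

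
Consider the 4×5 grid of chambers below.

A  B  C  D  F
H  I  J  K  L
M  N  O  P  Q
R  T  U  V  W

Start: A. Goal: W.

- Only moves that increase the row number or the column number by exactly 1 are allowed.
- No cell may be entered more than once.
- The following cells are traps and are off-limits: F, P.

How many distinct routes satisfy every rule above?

A right/down-only route from A to W makes exactly 3 down-moves and 4 right-moves in some order.
With no other constraints that would be C(7,3) = 35 routes.
Subtract routes through each blocked cell (inclusion–exclusion for overlaps): − through F: 1 − through P: 20 → 14.
That gives 14 routes.

14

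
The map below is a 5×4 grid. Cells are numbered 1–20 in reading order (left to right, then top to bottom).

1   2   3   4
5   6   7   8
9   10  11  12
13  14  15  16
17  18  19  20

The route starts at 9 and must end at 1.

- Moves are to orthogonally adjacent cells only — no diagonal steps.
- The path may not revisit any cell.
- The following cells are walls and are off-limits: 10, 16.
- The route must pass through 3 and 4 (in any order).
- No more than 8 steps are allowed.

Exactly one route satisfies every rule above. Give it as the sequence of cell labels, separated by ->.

9 -> 5 -> 6 -> 7 -> 8 -> 4 -> 3 -> 2 -> 1

Any route must reach 3 and 4 and still end at 1 within 8 moves, so the order of the required stops is forced.
Route from 9: up to 5, 3× right (reaching 8), up to 4, 3× left (reaching 1) — 8 moves in all.
Check: all required cells visited; 8 ≤ 8 moves.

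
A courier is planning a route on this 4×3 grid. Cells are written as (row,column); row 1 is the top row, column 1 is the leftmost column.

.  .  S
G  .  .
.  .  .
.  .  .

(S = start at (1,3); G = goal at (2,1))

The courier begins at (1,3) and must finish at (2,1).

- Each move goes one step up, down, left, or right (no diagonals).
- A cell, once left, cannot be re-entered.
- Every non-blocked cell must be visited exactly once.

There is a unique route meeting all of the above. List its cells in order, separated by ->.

(1,3) -> (2,3) -> (3,3) -> (4,3) -> (4,2) -> (4,1) -> (3,1) -> (3,2) -> (2,2) -> (1,2) -> (1,1) -> (2,1)

Need to visit all 12 open cells exactly once, starting at (1,3) and ending at (2,1).
Route from (1,3): 3× down (reaching (4,3)), 2× left (reaching (4,1)), up to (3,1), right to (3,2), 2× up (reaching (1,2)), left to (1,1), down to (2,1) — 11 moves in all.
Check: all 12 open cells covered.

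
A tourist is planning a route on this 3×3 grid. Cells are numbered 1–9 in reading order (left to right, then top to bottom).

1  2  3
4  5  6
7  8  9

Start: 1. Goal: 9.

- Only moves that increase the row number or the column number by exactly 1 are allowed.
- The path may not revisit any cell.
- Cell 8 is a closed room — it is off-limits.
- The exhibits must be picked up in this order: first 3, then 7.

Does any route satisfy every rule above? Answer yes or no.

7 lies to the left of 3, so going from 3 to 7 would need a leftward move — but moves only go right/down, so 3 cannot be visited before 7.

no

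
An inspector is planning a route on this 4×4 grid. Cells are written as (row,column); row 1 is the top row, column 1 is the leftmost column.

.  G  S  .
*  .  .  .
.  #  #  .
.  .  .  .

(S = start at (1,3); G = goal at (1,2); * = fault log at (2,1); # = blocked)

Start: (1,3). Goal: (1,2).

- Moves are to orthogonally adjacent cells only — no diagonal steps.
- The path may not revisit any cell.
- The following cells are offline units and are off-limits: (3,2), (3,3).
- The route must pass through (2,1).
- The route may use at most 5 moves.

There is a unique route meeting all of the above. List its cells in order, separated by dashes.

The budget equals the shortest possible length, so every move has to be on a shortest route through the required cells.
Route from (1,3): down 1 to (2,3), left 2 to (2,1), up 1 to (1,1), right 1 to (1,2) — 5 moves in all.
Check: all required cells visited; 5 ≤ 5 moves.

(1,3) - (2,3) - (2,2) - (2,1) - (1,1) - (1,2)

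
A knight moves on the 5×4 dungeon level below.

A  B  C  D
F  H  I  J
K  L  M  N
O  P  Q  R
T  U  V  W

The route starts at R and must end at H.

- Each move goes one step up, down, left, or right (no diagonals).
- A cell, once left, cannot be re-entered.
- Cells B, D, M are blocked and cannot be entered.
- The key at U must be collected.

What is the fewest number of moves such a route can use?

6

Any route passes through U somewhere between R and H. Summing Manhattan distances along the two legs (R → U → H) gives a lower bound of 3 + 3 = 6 moves.
A route of 6 moves achieves this: R → W → V → U → P → L → H.
Since 6 matches the lower bound, it is optimal.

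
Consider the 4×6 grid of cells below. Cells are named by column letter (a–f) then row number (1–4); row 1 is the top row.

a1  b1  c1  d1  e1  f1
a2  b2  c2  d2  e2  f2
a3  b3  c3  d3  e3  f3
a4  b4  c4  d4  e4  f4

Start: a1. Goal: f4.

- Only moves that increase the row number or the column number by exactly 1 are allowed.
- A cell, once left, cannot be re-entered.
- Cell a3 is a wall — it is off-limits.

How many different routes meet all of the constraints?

A right/down-only route from a1 to f4 makes exactly 3 down-moves and 5 right-moves in some order.
With no other constraints that would be C(8,3) = 56 routes.
Subtract routes through each blocked cell (inclusion–exclusion for overlaps): − through a3: 6 → 50.
That gives 50 routes.

50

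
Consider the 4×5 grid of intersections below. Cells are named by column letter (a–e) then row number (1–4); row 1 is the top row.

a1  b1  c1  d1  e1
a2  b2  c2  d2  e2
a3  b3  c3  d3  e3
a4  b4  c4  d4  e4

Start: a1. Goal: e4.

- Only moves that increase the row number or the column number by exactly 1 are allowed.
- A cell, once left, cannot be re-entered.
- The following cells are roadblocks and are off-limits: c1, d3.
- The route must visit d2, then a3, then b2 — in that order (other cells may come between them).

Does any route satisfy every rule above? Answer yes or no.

a3 lies to the left of d2, so going from d2 to a3 would need a leftward move — but moves only go right/down, so d2 cannot be visited before a3.

no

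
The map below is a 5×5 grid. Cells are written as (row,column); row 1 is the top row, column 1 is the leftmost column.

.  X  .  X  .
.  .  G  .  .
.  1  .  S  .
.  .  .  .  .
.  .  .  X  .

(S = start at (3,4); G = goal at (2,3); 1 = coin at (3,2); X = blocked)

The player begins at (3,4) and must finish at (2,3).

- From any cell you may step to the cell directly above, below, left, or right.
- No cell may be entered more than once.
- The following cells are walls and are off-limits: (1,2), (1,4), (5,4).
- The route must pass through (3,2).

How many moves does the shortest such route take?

4

Any route passes through (3,2) somewhere between (3,4) and (2,3). Summing Manhattan distances along the two legs ((3,4) → (3,2) → (2,3)) gives a lower bound of 2 + 2 = 4 moves.
A route of 4 moves achieves this: (3,4) → (3,3) → (3,2) → (2,2) → (2,3).
Since 4 matches the lower bound, it is optimal.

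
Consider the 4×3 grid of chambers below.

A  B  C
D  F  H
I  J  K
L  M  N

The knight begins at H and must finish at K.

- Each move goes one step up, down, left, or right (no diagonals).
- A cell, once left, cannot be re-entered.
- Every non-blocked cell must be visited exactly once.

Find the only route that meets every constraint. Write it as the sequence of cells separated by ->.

H -> C -> B -> A -> D -> F -> J -> I -> L -> M -> N -> K

Need to visit all 12 open cells exactly once, starting at H and ending at K.
Cell A has only two open neighbours (D and B), so the path must pass straight through it: one of those is the cell it's entered from and the other is where it exits.
Route from H: up to C, 2× left (reaching A), down to D, right to F, down to J, left to I, down to L, 2× right (reaching N), up to K — 11 moves in all.
Check: all 12 open cells covered.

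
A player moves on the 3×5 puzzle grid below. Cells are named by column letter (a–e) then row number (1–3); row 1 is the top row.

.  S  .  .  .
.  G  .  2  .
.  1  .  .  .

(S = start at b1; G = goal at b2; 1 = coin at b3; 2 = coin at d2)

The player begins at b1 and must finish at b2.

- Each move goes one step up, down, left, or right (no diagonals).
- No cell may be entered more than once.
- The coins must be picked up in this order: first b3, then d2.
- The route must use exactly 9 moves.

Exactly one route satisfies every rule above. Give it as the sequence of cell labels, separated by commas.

b1, a1, a2, a3, b3, c3, d3, d2, c2, b2

The waypoints must appear in the order b3, d2, with no cell reused.
Route from b1: left to a1, 2× down (reaching a3), 3× right (reaching d3), up to d2, 2× left (reaching b2) — 9 moves in all.
Check: order respected (1 at step 4, 2 at step 7); 9 moves as required.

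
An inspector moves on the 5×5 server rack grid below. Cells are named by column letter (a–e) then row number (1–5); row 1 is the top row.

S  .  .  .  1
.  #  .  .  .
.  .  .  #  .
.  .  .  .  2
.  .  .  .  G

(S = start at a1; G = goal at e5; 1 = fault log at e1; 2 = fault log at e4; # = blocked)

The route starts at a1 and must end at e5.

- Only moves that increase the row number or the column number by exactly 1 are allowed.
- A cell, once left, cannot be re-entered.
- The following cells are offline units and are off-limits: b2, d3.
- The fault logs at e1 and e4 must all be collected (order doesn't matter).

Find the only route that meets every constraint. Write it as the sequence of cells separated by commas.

Moves only go right or down, so the column and row indices never decrease.
Route from a1: 4× right (reaching e1), 4× down (reaching e5) — 8 moves in all.
Check: all required cells visited.

a1, b1, c1, d1, e1, e2, e3, e4, e5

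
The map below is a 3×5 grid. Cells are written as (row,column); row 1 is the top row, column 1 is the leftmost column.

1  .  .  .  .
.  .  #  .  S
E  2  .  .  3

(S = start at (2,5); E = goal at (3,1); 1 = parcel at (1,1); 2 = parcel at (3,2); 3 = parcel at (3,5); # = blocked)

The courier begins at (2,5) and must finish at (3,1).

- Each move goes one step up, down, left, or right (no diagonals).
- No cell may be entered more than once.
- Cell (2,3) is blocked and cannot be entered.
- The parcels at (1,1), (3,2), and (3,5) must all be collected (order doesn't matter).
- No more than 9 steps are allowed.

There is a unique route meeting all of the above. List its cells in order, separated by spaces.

(2,5) (3,5) (3,4) (3,3) (3,2) (2,2) (1,2) (1,1) (2,1) (3,1)

The 9-move cap with required stops at (1,1), (3,2), (3,5) leaves no slack for detours.
Route from (2,5): down to (3,5), 3× left (reaching (3,2)), 2× up (reaching (1,2)), left to (1,1), 2× down (reaching (3,1)) — 9 moves in all.
Check: all required cells visited; 9 ≤ 9 moves.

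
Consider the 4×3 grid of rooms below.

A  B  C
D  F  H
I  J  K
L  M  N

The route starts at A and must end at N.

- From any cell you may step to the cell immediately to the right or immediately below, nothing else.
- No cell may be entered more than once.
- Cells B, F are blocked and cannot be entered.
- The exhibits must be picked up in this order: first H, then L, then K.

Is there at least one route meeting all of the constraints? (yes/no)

L lies to the left of H, so going from H to L would need a leftward move — but moves only go right/down, so H cannot be visited before L.

no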